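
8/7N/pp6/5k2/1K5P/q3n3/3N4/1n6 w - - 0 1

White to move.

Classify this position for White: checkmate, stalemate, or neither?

checkmate

White to move; white king on b4.
In check: yes, from the black queen on a3.
King squares — a3: attacked by Nb1; b3: attacked by Qa3; c3: attacked by Nb1; a4: attacked by Qa3; c4: attacked by Ne3; a5: attacked by Qa3; b5: attacked by Pa6; c5: attacked by Qa3.
Legal moves for White: none.
In check with no legal moves → checkmate.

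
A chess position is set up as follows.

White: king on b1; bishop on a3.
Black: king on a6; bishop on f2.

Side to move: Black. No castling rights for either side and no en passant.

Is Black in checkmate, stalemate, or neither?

Black to move; black king on a6.
In check: no.
Legal moves for Black: Kb7, Ka7, Kb6, Kb5, Ka5, Ba7, Bb6, Bc5, Bh4, Bd4, Bg3, Be3, Bg1, Be1.
Black has 14 legal moves and is not in check → neither.

neither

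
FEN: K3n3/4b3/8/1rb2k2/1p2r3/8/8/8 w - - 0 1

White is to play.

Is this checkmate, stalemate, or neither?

stalemate

White to move; white king on a8.
In check: no.
King squares — a7: attacked by Bc5; b7: attacked by Rb5; b8: attacked by Rb5.
Legal moves for White: none.
Not in check and no legal moves → stalemate.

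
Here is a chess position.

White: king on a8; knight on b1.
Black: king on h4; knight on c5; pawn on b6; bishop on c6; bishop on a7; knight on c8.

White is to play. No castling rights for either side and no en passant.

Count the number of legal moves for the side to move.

0

White to move; king on a8.
In check: yes, from the black bishop on c6.
Legal moves: none.
Count: 0.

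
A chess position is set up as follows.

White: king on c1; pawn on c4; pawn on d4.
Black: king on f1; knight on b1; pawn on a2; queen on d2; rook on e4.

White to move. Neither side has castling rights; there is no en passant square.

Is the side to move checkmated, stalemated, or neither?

White to move; white king on c1.
In check: yes, from the black queen on d2.
King squares — b1: attacked by Pa2; d1: attacked by Qd2; b2: attacked by Qd2; c2: attacked by Qd2; d2: attacked by Nb1.
Legal moves for White: none.
In check with no legal moves → checkmate.

checkmate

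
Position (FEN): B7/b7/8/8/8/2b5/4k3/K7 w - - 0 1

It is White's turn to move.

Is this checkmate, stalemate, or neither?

White to move; white king on a1.
In check: yes, from the black bishop on c3.
King squares — b1: available; a2: available; b2: attacked by Bc3.
Legal moves for White: Ka2, Kb1.
White is in check but has 2 legal moves → neither.

neither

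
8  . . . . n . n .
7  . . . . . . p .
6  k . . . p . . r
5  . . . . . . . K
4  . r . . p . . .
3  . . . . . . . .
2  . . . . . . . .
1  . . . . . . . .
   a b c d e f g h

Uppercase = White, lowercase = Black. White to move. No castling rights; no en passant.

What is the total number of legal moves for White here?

White to move; king on h5.
In check: yes, from the black rook on h6.
Legal moves: Kg5, Kg4.
Count: 2.

2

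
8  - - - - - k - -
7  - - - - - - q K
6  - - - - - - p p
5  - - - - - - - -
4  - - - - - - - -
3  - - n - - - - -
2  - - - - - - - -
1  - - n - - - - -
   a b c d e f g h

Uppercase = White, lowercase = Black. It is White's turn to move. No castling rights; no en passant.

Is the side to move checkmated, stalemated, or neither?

checkmate

White to move; white king on h7.
In check: yes, from the black queen on g7.
King squares — g6: attacked by Qg7; h6: attacked by Qg7; g7: attacked by Kf8; g8: attacked by Qg7; h8: attacked by Qg7.
Legal moves for White: none.
In check with no legal moves → checkmate.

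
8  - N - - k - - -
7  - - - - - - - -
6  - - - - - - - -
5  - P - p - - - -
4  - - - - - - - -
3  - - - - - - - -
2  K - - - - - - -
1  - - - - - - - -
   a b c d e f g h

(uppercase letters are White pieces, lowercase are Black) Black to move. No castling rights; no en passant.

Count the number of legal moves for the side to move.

Black to move; king on e8.
In check: no.
Legal moves: Kf8, Kd8, Kf7, Ke7, d4.
Count: 5.

5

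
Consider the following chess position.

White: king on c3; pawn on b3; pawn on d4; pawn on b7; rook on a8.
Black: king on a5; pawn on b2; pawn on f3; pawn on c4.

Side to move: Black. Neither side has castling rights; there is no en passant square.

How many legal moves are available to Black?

Black to move; king on a5.
In check: yes, from the white rook on a8.
Legal moves: Kb6, Kb5.
Count: 2.

2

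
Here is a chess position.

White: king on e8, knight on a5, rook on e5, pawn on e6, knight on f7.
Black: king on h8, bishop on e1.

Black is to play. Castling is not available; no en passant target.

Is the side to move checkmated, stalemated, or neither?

neither

Black to move; black king on h8.
In check: yes, from the white knight on f7.
King squares — g7: available; h7: available; g8: available.
Legal moves for Black: Kg8, Kh7, Kg7.
Black is in check but has 3 legal moves → neither.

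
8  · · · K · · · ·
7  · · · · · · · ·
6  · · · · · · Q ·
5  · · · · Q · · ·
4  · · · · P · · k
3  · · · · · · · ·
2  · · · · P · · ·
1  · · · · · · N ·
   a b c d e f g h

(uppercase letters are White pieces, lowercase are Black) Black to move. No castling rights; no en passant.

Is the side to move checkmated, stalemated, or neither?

Black to move; black king on h4.
In check: no.
King squares — g3: attacked by Qe5; h3: attacked by Ng1; g4: attacked by Qg6; g5: attacked by Qe5; h5: attacked by Qe5.
Legal moves for Black: none.
Not in check and no legal moves → stalemate.

stalemate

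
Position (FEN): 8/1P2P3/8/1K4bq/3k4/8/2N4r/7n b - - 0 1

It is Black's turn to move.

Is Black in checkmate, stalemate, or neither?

neither

Black to move; black king on d4.
In check: yes, from the white knight on c2.
Legal moves for Black: Ke5, Kd5, Ke4, Kd3, Kc3, Rxc2.
Black is in check but has 6 legal moves → neither.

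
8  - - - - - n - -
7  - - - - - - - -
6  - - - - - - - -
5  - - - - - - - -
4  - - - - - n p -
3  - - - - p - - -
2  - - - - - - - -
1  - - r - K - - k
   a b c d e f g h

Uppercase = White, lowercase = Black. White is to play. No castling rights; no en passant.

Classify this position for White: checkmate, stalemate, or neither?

checkmate

White to move; white king on e1.
In check: yes, from the black rook on c1.
King squares — d1: attacked by Rc1; f1: attacked by Rc1; d2: attacked by Pe3; e2: attacked by Nf4; f2: attacked by Pe3.
Legal moves for White: none.
In check with no legal moves → checkmate.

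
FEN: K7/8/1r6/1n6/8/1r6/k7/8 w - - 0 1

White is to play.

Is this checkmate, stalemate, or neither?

stalemate

White to move; white king on a8.
In check: no.
King squares — a7: attacked by Nb5; b7: attacked by Rb6; b8: attacked by Rb6.
Legal moves for White: none.
Not in check and no legal moves → stalemate.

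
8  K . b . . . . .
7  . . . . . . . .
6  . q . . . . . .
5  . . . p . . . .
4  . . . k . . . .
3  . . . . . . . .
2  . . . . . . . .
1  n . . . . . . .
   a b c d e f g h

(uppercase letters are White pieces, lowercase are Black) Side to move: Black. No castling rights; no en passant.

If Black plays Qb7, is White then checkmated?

After Qb7: white king on a8; in check: yes, from the black queen on b7.
King squares — a7: attacked by Qb7; b7: attacked by Bc8; b8: attacked by Qb7.
White has no legal moves → checkmate.

yes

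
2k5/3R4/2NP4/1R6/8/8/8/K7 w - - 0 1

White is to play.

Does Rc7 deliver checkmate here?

yes

After Rc7: black king on c8; in check: yes, from the white rook on c7.
King squares — b7: attacked by Rb5; c7: attacked by Pd6; d7: attacked by Rc7; b8: attacked by Rb5; d8: attacked by Nc6.
Black has no legal moves → checkmate.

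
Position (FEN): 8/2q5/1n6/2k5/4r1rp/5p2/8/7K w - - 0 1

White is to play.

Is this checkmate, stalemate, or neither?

stalemate

White to move; white king on h1.
In check: no.
King squares — g1: attacked by Rg4; g2: attacked by Pf3; h2: attacked by Qc7.
Legal moves for White: none.
Not in check and no legal moves → stalemate.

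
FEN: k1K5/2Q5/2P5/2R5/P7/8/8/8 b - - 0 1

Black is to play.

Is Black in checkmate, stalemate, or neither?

Black to move; black king on a8.
In check: no.
King squares — a7: attacked by Qc7; b7: attacked by Pc6; b8: attacked by Qc7.
Legal moves for Black: none.
Not in check and no legal moves → stalemate.

stalemate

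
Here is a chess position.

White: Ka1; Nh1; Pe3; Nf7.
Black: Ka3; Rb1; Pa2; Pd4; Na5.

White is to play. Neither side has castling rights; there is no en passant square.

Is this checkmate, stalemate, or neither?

checkmate

White to move; white king on a1.
In check: yes, from the black rook on b1.
King squares — b1: attacked by Pa2; a2: attacked by Ka3; b2: attacked by Rb1.
Legal moves for White: none.
In check with no legal moves → checkmate.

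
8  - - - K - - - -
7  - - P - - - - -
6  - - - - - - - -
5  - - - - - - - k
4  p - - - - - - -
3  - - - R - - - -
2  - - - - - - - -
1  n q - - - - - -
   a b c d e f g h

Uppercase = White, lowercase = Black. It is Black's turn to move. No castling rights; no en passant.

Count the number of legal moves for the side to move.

Black to move; king on h5.
In check: no.
Legal moves: Kh6, Kg6, Kg5, Kh4, Kg4, Qb8+, Qb7, Qb6, Qb5, Qb4, Qxd3+, Qb3, Qc2, Qb2, Qa2, Qh1, Qg1, Qf1, Qe1, Qd1, Qc1, Nb3, Nc2, a3.
Count: 24.

24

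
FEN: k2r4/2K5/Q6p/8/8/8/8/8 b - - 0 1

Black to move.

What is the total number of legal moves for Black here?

Black to move; king on a8.
In check: yes, from the white queen on a6.
Legal moves: none.
Count: 0.

0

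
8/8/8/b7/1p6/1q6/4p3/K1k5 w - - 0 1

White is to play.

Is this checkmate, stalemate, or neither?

White to move; white king on a1.
In check: no.
King squares — b1: attacked by Kc1; a2: attacked by Qb3; b2: attacked by Kc1.
Legal moves for White: none.
Not in check and no legal moves → stalemate.

stalemate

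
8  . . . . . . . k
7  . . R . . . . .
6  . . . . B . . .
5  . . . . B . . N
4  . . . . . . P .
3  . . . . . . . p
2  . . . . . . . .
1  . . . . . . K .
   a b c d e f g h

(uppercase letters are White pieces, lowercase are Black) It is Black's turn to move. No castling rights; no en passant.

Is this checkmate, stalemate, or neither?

Black to move; black king on h8.
In check: yes, from the white bishop on e5.
King squares — g7: attacked by Be5; h7: attacked by Rc7; g8: attacked by Be6.
Legal moves for Black: none.
In check with no legal moves → checkmate.

checkmate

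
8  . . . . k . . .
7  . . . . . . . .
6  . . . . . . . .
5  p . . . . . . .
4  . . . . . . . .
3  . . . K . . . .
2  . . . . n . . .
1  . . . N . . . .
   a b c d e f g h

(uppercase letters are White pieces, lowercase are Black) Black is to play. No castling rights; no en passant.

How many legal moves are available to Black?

Black to move; king on e8.
In check: no.
Legal moves: Kf8, Kd8, Kf7, Ke7, Kd7, Nf4+, Nd4, Ng3, Nc3, Ng1, Nc1+, a4.
Count: 12.

12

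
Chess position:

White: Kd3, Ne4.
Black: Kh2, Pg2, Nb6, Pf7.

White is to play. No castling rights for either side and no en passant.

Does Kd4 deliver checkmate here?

After Kd4: black king on h2; in check: no.
Black is not in check, so this cannot be checkmate.

no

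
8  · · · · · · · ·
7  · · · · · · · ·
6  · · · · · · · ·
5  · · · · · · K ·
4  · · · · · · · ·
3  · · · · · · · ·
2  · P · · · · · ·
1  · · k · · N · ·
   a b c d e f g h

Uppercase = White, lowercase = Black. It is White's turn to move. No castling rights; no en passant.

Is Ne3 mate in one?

After Ne3: black king on c1; in check: no.
Black is not in check, so this cannot be checkmate.

no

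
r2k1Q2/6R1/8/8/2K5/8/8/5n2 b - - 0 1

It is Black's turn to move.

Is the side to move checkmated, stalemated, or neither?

checkmate

Black to move; black king on d8.
In check: yes, from the white queen on f8.
King squares — c7: attacked by Rg7; d7: attacked by Rg7; e7: attacked by Rg7; c8: attacked by Qf8; e8: attacked by Qf8.
Legal moves for Black: none.
In check with no legal moves → checkmate.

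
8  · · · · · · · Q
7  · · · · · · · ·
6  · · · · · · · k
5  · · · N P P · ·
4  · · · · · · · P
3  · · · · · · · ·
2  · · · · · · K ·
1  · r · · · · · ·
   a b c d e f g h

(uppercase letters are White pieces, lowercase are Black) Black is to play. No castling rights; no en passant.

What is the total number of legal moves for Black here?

Black to move; king on h6.
In check: yes, from the white queen on h8.
Legal moves: none.
Count: 0.

0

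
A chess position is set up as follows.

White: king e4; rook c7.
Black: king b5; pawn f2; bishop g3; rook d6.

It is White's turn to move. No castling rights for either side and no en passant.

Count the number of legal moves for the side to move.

White to move; king on e4.
In check: no.
Legal moves: Rc8, Rh7, Rg7, Rf7, Re7, Rd7, Rb7+, Ra7, Rc6, Rc5+, Rc4, Rc3, Rc2, Rc1, Kf5, Kf3, Ke3.
Count: 17.

17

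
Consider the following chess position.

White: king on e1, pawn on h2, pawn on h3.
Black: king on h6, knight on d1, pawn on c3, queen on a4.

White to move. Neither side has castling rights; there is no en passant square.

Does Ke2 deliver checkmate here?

After Ke2: black king on h6; in check: no.
Black is not in check, so this cannot be checkmate.

no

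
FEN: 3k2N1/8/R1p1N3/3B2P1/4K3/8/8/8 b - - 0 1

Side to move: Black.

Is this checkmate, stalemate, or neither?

neither

Black to move; black king on d8.
In check: yes, from the white knight on e6.
Legal moves for Black: Ke8, Kc8, Kd7.
Black is in check but has 3 legal moves → neither.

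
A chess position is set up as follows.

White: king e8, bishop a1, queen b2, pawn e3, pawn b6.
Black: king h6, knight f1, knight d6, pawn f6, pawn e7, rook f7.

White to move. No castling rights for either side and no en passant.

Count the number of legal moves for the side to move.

2

White to move; king on e8.
In check: yes, from the black knight on d6.
Legal moves: Kd8, Kd7.
Count: 2.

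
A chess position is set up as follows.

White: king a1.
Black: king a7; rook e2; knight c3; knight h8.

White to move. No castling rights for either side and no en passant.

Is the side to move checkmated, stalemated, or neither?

White to move; white king on a1.
In check: no.
King squares — b1: attacked by Nc3; a2: attacked by Re2; b2: attacked by Re2.
Legal moves for White: none.
Not in check and no legal moves → stalemate.

stalemate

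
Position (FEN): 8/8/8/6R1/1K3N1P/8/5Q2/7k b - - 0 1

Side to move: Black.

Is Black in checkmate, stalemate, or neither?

stalemate

Black to move; black king on h1.
In check: no.
King squares — g1: attacked by Qf2; g2: attacked by Qf2; h2: attacked by Qf2.
Legal moves for Black: none.
Not in check and no legal moves → stalemate.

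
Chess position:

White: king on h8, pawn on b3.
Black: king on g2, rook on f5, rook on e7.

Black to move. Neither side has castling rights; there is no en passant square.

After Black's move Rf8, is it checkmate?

After Rf8: white king on h8; in check: yes, from the black rook on f8.
King squares — g7: attacked by Re7; h7: attacked by Re7; g8: attacked by Rf8.
White has no legal moves → checkmate.

yes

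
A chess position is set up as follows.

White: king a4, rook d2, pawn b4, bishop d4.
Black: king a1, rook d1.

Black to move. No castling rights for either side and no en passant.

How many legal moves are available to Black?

1

Black to move; king on a1.
In check: yes, from the white bishop on d4.
Legal moves: Kb1.
Count: 1.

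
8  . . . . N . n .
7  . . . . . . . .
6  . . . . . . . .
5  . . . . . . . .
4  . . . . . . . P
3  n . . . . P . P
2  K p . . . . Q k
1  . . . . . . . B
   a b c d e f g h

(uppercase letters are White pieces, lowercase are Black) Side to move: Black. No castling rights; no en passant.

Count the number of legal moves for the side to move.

Black to move; king on h2.
In check: yes, from the white queen on g2.
Legal moves: none.
Count: 0.

0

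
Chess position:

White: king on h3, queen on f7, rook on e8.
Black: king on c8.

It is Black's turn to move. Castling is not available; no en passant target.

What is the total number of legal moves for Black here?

Black to move; king on c8.
In check: yes, from the white rook on e8.
Legal moves: none.
Count: 0.

0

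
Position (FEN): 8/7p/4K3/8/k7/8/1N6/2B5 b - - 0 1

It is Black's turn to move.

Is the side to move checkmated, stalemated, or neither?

Black to move; black king on a4.
In check: yes, from the white knight on b2.
Legal moves for Black: Kb5, Ka5, Kb4, Kb3, Ka3.
Black is in check but has 5 legal moves → neither.

neither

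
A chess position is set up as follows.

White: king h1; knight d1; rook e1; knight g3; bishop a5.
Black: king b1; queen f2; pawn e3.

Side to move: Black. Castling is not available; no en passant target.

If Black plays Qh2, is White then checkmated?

no

After Qh2: white king on h1; in check: yes, from the black queen on h2.
White has 1 legal reply: Kxh2.
In check but a legal move exists → not checkmate.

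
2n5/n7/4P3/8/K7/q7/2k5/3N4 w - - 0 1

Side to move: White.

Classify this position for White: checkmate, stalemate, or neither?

White to move; white king on a4.
In check: yes, from the black queen on a3.
Legal moves for White: Kxa3.
White is in check but has 1 legal move → neither.

neither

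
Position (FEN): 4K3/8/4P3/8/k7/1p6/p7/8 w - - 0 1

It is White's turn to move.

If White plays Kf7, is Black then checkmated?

After Kf7: black king on a4; in check: no.
Black is not in check, so this cannot be checkmate.

no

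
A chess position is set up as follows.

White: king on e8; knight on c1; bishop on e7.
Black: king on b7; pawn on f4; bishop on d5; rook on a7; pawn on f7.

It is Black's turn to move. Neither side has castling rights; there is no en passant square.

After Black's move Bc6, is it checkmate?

no

After Bc6: white king on e8; in check: yes, from the black bishop on c6.
White has 3 legal replies: Kf8, Kd8, Kxf7.
In check but a legal move exists → not checkmate.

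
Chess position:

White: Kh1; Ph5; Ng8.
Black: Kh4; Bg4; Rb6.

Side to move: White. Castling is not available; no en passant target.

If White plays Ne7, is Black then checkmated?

After Ne7: black king on h4; in check: no.
Black is not in check, so this cannot be checkmate.

no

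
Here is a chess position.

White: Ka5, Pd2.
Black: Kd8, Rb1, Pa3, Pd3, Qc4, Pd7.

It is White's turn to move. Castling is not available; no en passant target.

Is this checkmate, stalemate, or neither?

White to move; white king on a5.
In check: no.
King squares — a4: attacked by Qc4; b4: attacked by Rb1; b5: attacked by Rb1; a6: attacked by Qc4; b6: attacked by Rb1.
Legal moves for White: none.
Not in check and no legal moves → stalemate.

stalemate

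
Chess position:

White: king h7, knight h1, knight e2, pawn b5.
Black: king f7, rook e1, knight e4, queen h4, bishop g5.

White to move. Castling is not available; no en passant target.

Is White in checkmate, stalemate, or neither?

White to move; white king on h7.
In check: yes, from the black queen on h4.
King squares — g6: attacked by Kf7; h6: attacked by Qh4; g7: attacked by Kf7; g8: attacked by Kf7; h8: attacked by Qh4.
Legal moves for White: none.
In check with no legal moves → checkmate.

checkmate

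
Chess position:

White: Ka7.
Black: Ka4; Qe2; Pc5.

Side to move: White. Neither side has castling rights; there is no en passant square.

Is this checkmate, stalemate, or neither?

White to move; white king on a7.
In check: no.
Legal moves for White: Kb8, Ka8, Kb7, Kb6.
White has 4 legal moves and is not in check → neither.

neither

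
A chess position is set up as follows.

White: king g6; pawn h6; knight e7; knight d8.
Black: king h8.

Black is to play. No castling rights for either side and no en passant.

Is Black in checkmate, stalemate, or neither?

Black to move; black king on h8.
In check: no.
King squares — g7: attacked by Kg6; h7: attacked by Kg6; g8: attacked by Ne7.
Legal moves for Black: none.
Not in check and no legal moves → stalemate.

stalemate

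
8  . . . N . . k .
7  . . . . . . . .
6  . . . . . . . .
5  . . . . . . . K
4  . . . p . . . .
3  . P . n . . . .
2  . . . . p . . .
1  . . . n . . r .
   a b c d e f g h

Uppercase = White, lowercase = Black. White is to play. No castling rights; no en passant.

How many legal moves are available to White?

7

White to move; king on h5.
In check: no.
Legal moves: Nf7, Nb7, Ne6, Nc6, Kh6, Kh4, b4.
Count: 7.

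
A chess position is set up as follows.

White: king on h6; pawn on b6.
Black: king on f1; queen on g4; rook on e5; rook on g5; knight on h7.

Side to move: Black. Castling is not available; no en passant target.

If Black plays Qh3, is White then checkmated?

After Qh3: white king on h6; in check: yes, from the black queen on h3.
King squares — g5: attacked by Re5; h5: attacked by Qh3; g6: attacked by Rg5; g7: attacked by Rg5; h7: attacked by Qh3.
White has no legal moves → checkmate.

yes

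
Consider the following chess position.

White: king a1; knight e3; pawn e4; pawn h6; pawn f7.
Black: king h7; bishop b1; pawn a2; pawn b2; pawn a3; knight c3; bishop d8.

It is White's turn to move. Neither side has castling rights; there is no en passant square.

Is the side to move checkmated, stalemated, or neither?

checkmate

White to move; white king on a1.
In check: yes, from the black pawn on b2.
King squares — b1: attacked by Pa2; a2: attacked by Bb1; b2: attacked by Pa3.
Legal moves for White: none.
In check with no legal moves → checkmate.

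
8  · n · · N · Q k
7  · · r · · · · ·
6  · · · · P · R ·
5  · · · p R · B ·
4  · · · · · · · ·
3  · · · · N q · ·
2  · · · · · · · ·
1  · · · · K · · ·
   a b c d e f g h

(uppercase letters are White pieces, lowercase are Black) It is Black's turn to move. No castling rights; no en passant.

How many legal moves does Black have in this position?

0

Black to move; king on h8.
In check: yes, from the white queen on g8.
Legal moves: none.
Count: 0.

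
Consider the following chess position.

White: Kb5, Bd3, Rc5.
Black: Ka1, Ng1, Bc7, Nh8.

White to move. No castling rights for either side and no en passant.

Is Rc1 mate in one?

After Rc1: black king on a1; in check: yes, from the white rook on c1.
Black has 2 legal replies: Kb2, Ka2.
In check but a legal move exists → not checkmate.

no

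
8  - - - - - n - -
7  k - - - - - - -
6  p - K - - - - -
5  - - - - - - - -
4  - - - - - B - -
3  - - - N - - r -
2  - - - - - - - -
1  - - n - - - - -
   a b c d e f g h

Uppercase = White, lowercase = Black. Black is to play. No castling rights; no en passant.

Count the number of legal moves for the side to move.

21

Black to move; king on a7.
In check: no.
Legal moves: Nh7, Nd7, Ng6, Ne6, Ka8, Rg8, Rg7, Rg6+, Rg5, Rg4, Rh3, Rf3, Re3, Rxd3, Rg2, Rg1, Nxd3, Nb3, Ne2, Na2, a5.
Count: 21.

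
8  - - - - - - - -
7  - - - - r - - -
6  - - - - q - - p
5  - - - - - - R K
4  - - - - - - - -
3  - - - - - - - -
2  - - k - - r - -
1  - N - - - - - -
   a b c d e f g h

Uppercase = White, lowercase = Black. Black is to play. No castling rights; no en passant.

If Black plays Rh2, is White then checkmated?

After Rh2: white king on h5; in check: yes, from the black rook on h2.
King squares — g4: attacked by Qe6; h4: attacked by Rh2; g5: own rook; g6: attacked by Qe6; h6: attacked by Rh2.
White has no legal moves → checkmate.

yes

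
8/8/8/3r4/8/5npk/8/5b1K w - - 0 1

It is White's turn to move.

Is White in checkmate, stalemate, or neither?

White to move; white king on h1.
In check: no.
King squares — g1: attacked by Nf3; g2: attacked by Bf1; h2: attacked by Nf3.
Legal moves for White: none.
Not in check and no legal moves → stalemate.

stalemate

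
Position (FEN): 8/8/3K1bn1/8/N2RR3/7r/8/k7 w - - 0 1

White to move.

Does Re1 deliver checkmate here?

no

After Re1: black king on a1; in check: yes, from the white rook on e1.
Black has 1 legal reply: Ka2.
In check but a legal move exists → not checkmate.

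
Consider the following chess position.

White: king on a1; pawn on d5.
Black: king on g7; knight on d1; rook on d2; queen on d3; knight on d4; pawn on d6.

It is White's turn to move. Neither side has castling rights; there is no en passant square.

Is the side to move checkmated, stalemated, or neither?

White to move; white king on a1.
In check: no.
King squares — b1: attacked by Qd3; a2: attacked by Rd2; b2: attacked by Nd1.
Legal moves for White: none.
Not in check and no legal moves → stalemate.

stalemate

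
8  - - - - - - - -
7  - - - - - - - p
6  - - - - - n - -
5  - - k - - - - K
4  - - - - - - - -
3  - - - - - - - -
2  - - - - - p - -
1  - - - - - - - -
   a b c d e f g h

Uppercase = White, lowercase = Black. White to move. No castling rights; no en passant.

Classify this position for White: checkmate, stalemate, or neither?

White to move; white king on h5.
In check: yes, from the black knight on f6.
Legal moves for White: Kh6, Kg5, Kh4.
White is in check but has 3 legal moves → neither.

neither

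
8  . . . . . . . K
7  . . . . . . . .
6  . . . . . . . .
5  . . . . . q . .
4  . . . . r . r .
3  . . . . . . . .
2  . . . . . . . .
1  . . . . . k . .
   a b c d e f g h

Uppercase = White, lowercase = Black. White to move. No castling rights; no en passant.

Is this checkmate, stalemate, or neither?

White to move; white king on h8.
In check: no.
King squares — g7: attacked by Rg4; h7: attacked by Qf5; g8: attacked by Rg4.
Legal moves for White: none.
Not in check and no legal moves → stalemate.

stalemate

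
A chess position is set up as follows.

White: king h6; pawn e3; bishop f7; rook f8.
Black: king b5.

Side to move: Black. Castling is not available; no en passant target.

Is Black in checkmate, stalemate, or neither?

neither

Black to move; black king on b5.
In check: no.
Legal moves for Black: Kc6, Kb6, Ka6, Kc5, Ka5, Kb4, Ka4.
Black has 7 legal moves and is not in check → neither.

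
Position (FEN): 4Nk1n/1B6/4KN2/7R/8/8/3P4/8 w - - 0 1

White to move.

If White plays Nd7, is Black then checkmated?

no

After Nd7: black king on f8; in check: yes, from the white knight on d7.
Black has 2 legal replies: Kg8, Kxe8.
In check but a legal move exists → not checkmate.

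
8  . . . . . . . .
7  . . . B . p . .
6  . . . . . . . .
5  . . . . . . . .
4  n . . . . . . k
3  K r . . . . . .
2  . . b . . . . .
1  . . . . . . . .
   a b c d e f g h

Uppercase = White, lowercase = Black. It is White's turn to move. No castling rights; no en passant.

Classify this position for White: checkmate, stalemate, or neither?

neither

White to move; white king on a3.
In check: yes, from the black rook on b3.
King squares — a2: available; b2: attacked by Rb3; b3: attacked by Bc2; a4: available; b4: attacked by Rb3.
Legal moves for White: Kxa4, Ka2.
White is in check but has 2 legal moves → neither.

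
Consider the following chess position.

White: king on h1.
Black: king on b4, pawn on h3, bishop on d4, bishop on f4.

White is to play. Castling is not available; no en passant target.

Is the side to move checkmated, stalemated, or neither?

stalemate

White to move; white king on h1.
In check: no.
King squares — g1: attacked by Bd4; g2: attacked by Ph3; h2: attacked by Bf4.
Legal moves for White: none.
Not in check and no legal moves → stalemate.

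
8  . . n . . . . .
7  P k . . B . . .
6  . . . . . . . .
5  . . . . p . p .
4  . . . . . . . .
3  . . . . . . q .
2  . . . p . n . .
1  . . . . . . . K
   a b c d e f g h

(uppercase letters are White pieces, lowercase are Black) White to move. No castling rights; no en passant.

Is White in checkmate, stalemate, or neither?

White to move; white king on h1.
In check: yes, from the black knight on f2.
King squares — g1: attacked by Qg3; g2: attacked by Qg3; h2: attacked by Qg3.
Legal moves for White: none.
In check with no legal moves → checkmate.

checkmate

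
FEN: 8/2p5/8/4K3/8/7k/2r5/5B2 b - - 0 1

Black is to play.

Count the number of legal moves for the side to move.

5

Black to move; king on h3.
In check: yes, from the white bishop on f1.
Legal moves: Kh4, Kg4, Kg3, Kh2, Rg2.
Count: 5.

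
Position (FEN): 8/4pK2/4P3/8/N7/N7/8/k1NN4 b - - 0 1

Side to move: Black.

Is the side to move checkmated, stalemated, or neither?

Black to move; black king on a1.
In check: no.
King squares — b1: attacked by Na3; a2: attacked by Nc1; b2: attacked by Nd1.
Legal moves for Black: none.
Not in check and no legal moves → stalemate.

stalemate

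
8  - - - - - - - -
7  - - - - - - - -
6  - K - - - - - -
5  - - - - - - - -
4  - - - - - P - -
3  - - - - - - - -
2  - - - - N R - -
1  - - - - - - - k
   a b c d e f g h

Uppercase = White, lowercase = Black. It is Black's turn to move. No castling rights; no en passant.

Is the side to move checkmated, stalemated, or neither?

Black to move; black king on h1.
In check: no.
King squares — g1: attacked by Ne2; g2: attacked by Rf2; h2: attacked by Rf2.
Legal moves for Black: none.
Not in check and no legal moves → stalemate.

stalemate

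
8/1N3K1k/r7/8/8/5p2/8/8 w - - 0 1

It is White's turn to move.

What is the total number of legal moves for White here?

7

White to move; king on f7.
In check: no.
Legal moves: Kf8, Ke8, Ke7, Nd8, Nd6, Nc5, Na5.
Count: 7.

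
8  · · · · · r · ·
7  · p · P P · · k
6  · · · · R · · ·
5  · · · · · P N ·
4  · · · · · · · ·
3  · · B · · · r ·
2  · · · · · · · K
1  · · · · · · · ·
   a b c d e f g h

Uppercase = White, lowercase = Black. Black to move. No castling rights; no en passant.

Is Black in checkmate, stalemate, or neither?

Black to move; black king on h7.
In check: yes, from the white knight on g5.
Legal moves for Black: Kg8, Rxg5.
Black is in check but has 2 legal moves → neither.

neither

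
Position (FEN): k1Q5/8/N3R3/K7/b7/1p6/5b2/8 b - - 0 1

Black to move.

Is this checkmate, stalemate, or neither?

neither

Black to move; black king on a8.
In check: yes, from the white queen on c8.
King squares — a7: available; b7: attacked by Qc8; b8: attacked by Na6.
Legal moves for Black: Ka7.
Black is in check but has 1 legal move → neither.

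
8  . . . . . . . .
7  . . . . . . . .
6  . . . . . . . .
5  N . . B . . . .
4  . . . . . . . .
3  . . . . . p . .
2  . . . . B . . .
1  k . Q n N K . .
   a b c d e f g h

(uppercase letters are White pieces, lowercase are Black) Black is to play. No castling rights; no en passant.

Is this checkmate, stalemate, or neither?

Black to move; black king on a1.
In check: yes, from the white queen on c1.
King squares — b1: attacked by Qc1; a2: attacked by Bd5; b2: attacked by Qc1.
Legal moves for Black: none.
In check with no legal moves → checkmate.

checkmate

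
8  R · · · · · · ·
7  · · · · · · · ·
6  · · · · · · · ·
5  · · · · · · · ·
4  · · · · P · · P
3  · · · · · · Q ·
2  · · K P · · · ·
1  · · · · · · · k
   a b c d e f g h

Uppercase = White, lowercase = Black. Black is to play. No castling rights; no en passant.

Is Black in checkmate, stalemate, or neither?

Black to move; black king on h1.
In check: no.
King squares — g1: attacked by Qg3; g2: attacked by Qg3; h2: attacked by Qg3.
Legal moves for Black: none.
Not in check and no legal moves → stalemate.

stalemate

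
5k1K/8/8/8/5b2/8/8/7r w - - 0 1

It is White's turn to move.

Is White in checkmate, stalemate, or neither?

checkmate

White to move; white king on h8.
In check: yes, from the black rook on h1.
King squares — g7: attacked by Kf8; h7: attacked by Rh1; g8: attacked by Kf8.
Legal moves for White: none.
In check with no legal moves → checkmate.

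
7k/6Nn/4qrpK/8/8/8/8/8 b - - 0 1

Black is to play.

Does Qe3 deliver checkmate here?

After Qe3: white king on h6; in check: yes, from the black queen on e3.
King squares — g5: attacked by Qe3; h5: attacked by Pg6; g6: attacked by Rf6; g7: own knight; h7: attacked by Kh8.
White has no legal moves → checkmate.

yes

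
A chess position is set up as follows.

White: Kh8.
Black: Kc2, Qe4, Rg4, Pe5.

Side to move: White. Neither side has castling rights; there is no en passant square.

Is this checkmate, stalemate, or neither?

White to move; white king on h8.
In check: no.
King squares — g7: attacked by Rg4; h7: attacked by Qe4; g8: attacked by Rg4.
Legal moves for White: none.
Not in check and no legal moves → stalemate.

stalemate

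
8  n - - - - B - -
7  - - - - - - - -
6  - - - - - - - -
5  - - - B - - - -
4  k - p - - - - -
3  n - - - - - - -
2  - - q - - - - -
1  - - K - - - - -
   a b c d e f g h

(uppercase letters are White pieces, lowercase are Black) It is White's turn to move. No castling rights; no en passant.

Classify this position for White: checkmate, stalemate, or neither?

checkmate

White to move; white king on c1.
In check: yes, from the black queen on c2.
King squares — b1: attacked by Qc2; d1: attacked by Qc2; b2: attacked by Qc2; c2: attacked by Na3; d2: attacked by Qc2.
Legal moves for White: none.
In check with no legal moves → checkmate.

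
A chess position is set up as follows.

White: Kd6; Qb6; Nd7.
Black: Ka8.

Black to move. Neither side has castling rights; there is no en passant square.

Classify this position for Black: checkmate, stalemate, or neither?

Black to move; black king on a8.
In check: no.
King squares — a7: attacked by Qb6; b7: attacked by Qb6; b8: attacked by Qb6.
Legal moves for Black: none.
Not in check and no legal moves → stalemate.

stalemate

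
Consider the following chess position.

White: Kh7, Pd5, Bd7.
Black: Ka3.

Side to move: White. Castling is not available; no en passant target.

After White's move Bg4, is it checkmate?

no

After Bg4: black king on a3; in check: no.
Black is not in check, so this cannot be checkmate.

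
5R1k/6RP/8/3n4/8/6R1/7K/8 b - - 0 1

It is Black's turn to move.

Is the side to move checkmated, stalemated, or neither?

checkmate

Black to move; black king on h8.
In check: yes, from the white rook on f8.
King squares — g7: attacked by Rg3; h7: attacked by Rg7; g8: attacked by Rg7.
Legal moves for Black: none.
In check with no legal moves → checkmate.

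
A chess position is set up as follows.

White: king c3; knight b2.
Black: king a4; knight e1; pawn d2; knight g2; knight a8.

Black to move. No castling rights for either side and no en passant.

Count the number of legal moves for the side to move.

Black to move; king on a4.
In check: yes, from the white knight on b2.
Legal moves: Kb5, Ka5, Ka3.
Count: 3.

3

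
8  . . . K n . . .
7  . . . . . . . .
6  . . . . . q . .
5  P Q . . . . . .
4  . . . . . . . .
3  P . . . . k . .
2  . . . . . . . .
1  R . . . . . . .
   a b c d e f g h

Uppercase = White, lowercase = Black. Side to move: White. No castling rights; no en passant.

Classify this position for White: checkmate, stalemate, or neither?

White to move; white king on d8.
In check: yes, from the black queen on f6.
King squares — c7: attacked by Ne8; d7: available; e7: attacked by Qf6; c8: available; e8: available.
Legal moves for White: Kxe8, Kc8, Kd7.
White is in check but has 3 legal moves → neither.

neither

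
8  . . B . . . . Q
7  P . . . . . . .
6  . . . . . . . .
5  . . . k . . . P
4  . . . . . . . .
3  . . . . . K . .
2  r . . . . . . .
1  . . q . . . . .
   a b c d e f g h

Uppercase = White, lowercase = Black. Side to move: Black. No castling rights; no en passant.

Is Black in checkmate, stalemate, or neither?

neither

Black to move; black king on d5.
In check: no.
Legal moves for Black include: Kd6, Kc6, Kc5, Kc4, Rxa7, Ra6, Ra5, Ra4, Ra3+, Rh2, Rg2, Rf2+, Re2, Rd2, Rc2, Rb2, Ra1, Qxc8, ... (list truncated; more exist).
Black has legal moves and is not in check → neither.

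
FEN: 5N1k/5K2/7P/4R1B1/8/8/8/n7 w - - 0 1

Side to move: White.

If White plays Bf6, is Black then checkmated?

yes

After Bf6: black king on h8; in check: yes, from the white bishop on f6.
King squares — g7: attacked by Bf6; h7: attacked by Nf8; g8: attacked by Kf7.
Black has no legal moves → checkmate.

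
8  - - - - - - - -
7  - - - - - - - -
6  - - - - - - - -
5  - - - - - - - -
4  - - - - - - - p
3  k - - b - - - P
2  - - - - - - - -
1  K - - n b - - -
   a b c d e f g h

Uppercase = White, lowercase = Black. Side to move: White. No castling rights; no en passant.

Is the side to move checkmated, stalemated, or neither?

stalemate

White to move; white king on a1.
In check: no.
King squares — b1: attacked by Bd3; a2: attacked by Ka3; b2: attacked by Nd1.
Legal moves for White: none.
Not in check and no legal moves → stalemate.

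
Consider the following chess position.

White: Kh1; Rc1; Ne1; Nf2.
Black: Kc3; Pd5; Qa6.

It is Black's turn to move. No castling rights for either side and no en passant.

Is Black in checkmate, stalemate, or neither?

Black to move; black king on c3.
In check: yes, from the white rook on c1.
King squares — b2: available; c2: attacked by Rc1; d2: available; b3: available; d3: attacked by Ne1; b4: available; c4: attacked by Rc1; d4: available.
Legal moves for Black: Kd4, Kb4, Kb3, Kd2, Kb2.
Black is in check but has 5 legal moves → neither.

neither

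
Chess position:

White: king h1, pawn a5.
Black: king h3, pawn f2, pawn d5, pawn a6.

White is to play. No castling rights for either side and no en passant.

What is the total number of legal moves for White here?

0

White to move; king on h1.
In check: no.
Legal moves: none.
Count: 0.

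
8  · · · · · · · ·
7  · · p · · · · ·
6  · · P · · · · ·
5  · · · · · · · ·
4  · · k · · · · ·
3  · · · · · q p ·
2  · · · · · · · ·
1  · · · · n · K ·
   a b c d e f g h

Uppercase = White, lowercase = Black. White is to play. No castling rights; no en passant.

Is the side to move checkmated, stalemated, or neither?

White to move; white king on g1.
In check: no.
King squares — f1: attacked by Qf3; h1: attacked by Qf3; f2: attacked by Qf3; g2: attacked by Ne1; h2: attacked by Pg3.
Legal moves for White: none.
Not in check and no legal moves → stalemate.

stalemate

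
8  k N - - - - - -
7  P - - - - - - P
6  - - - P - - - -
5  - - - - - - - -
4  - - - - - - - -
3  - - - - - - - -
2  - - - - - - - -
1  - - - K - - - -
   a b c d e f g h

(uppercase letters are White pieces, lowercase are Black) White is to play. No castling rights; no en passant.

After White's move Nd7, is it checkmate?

After Nd7: black king on a8; in check: no.
Black is not in check, so this cannot be checkmate.

no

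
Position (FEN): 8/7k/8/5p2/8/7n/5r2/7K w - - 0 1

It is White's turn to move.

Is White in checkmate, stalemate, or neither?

White to move; white king on h1.
In check: no.
King squares — g1: attacked by Nh3; g2: attacked by Rf2; h2: attacked by Rf2.
Legal moves for White: none.
Not in check and no legal moves → stalemate.

stalemate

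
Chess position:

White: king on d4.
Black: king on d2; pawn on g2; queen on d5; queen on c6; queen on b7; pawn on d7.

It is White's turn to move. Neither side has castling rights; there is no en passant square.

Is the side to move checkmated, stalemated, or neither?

checkmate

White to move; white king on d4.
In check: yes, from the black queen on d5.
King squares — c3: attacked by Kd2; d3: attacked by Kd2; e3: attacked by Kd2; c4: attacked by Qd5; e4: attacked by Qd5; c5: attacked by Qd5; d5: attacked by Qc6; e5: attacked by Qd5.
Legal moves for White: none.
In check with no legal moves → checkmate.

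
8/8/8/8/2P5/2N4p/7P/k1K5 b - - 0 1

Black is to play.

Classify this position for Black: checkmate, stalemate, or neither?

Black to move; black king on a1.
In check: no.
King squares — b1: attacked by Kc1; a2: attacked by Nc3; b2: attacked by Kc1.
Legal moves for Black: none.
Not in check and no legal moves → stalemate.

stalemate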